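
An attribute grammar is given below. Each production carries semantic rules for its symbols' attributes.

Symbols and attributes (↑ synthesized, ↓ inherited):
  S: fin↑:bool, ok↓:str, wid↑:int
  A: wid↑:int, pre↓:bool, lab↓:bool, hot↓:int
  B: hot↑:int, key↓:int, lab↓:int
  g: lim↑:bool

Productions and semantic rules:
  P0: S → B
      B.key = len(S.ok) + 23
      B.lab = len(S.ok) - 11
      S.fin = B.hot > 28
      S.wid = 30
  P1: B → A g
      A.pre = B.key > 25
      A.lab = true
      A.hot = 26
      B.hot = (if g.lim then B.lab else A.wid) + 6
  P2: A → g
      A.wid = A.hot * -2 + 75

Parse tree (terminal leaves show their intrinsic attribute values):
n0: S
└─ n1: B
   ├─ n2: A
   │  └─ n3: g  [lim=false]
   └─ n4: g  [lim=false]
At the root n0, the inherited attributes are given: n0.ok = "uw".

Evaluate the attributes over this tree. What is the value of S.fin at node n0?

1. n0.ok = "uw"  [given at root]
2. n1.key = 25  [len(S.ok) + 23]
3. n1.lab = -9  [len(S.ok) - 11]
4. n2.pre = false  [B.key > 25]
5. n2.lab = true  [true]
6. n2.hot = 26  [26]
7. n3.lim = false  [terminal]
8. n2.wid = 23  [A.hot * -2 + 75]
9. n4.lim = false  [terminal]
10. n1.hot = 29  [(if g.lim then B.lab else A.wid) + 6]
11. n0.fin = true  [B.hot > 28]
12. n0.wid = 30  [30]

true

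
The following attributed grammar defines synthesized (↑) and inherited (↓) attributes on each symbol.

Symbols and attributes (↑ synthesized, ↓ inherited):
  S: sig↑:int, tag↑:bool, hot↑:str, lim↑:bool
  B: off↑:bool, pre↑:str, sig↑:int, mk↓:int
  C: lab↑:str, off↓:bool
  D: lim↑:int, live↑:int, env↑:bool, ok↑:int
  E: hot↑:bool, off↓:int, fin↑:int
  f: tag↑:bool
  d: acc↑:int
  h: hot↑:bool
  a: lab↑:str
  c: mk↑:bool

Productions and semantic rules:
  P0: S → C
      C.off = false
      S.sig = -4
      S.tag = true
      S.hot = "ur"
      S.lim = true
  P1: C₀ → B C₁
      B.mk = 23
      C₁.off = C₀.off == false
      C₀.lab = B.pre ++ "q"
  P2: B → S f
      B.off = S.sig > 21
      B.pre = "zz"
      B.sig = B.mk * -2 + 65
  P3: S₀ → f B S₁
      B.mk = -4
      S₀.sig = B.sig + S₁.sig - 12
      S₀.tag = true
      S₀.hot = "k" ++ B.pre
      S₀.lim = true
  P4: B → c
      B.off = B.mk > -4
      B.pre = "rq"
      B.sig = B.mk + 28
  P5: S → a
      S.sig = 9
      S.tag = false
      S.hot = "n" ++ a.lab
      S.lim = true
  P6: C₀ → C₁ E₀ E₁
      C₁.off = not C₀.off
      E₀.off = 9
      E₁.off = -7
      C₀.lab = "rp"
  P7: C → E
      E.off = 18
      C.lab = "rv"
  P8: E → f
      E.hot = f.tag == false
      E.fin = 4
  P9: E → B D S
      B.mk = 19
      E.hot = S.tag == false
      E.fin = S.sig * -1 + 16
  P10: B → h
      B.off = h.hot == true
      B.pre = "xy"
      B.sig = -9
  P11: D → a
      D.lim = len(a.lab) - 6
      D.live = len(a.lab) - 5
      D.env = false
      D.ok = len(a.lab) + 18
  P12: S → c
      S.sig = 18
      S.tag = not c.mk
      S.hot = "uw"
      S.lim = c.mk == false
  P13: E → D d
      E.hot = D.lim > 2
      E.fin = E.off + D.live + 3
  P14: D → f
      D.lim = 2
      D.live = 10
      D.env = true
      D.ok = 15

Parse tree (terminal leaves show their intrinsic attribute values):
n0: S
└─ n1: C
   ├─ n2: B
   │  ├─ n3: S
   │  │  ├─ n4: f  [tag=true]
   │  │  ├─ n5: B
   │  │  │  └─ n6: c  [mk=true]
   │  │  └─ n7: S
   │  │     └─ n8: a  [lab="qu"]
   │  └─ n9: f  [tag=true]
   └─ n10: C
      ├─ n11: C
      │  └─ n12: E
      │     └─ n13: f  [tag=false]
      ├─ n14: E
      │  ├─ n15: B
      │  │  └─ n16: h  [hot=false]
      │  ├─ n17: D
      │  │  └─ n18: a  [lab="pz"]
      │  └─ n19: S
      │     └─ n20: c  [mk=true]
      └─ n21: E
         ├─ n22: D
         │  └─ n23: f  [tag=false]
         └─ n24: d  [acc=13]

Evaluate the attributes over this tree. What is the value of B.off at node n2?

1. n1.off = false  [false]
2. n2.mk = 23  [23]
3. n4.tag = true  [terminal]
4. n5.mk = -4  [-4]
5. n6.mk = true  [terminal]
6. n5.off = false  [B.mk > -4]
7. n5.pre = "rq"  ["rq"]
8. n5.sig = 24  [B.mk + 28]
9. n8.lab = "qu"  [terminal]
10. n7.sig = 9  [9]
11. n7.tag = false  [false]
12. n7.hot = "nqu"  ["n" ++ a.lab]
13. n7.lim = true  [true]
14. n3.sig = 21  [B.sig + S₁.sig - 12]
15. n3.tag = true  [true]
16. n3.hot = "krq"  ["k" ++ B.pre]
17. n3.lim = true  [true]
18. n9.tag = true  [terminal]
19. n2.off = false  [S.sig > 21]
20. n2.pre = "zz"  ["zz"]
21. n2.sig = 19  [B.mk * -2 + 65]
22. n10.off = true  [C₀.off == false]
23. n11.off = false  [not C₀.off]
24. n12.off = 18  [18]
25. n13.tag = false  [terminal]
26. n12.hot = true  [f.tag == false]
27. n12.fin = 4  [4]
28. n11.lab = "rv"  ["rv"]
29. n14.off = 9  [9]
30. n15.mk = 19  [19]
31. n16.hot = false  [terminal]
32. n15.off = false  [h.hot == true]
33. n15.pre = "xy"  ["xy"]
34. n15.sig = -9  [-9]
35. n18.lab = "pz"  [terminal]
36. n17.lim = -4  [len(a.lab) - 6]
37. n17.live = -3  [len(a.lab) - 5]
38. n17.env = false  [false]
39. n17.ok = 20  [len(a.lab) + 18]
40. n20.mk = true  [terminal]
41. n19.sig = 18  [18]
42. n19.tag = false  [not c.mk]
43. n19.hot = "uw"  ["uw"]
44. n19.lim = false  [c.mk == false]
45. n14.hot = true  [S.tag == false]
46. n14.fin = -2  [S.sig * -1 + 16]
47. n21.off = -7  [-7]
48. n23.tag = false  [terminal]
49. n22.lim = 2  [2]
50. n22.live = 10  [10]
51. n22.env = true  [true]
52. n22.ok = 15  [15]
53. n24.acc = 13  [terminal]
54. n21.hot = false  [D.lim > 2]
55. n21.fin = 6  [E.off + D.live + 3]
56. n10.lab = "rp"  ["rp"]
57. n1.lab = "zzq"  [B.pre ++ "q"]
58. n0.sig = -4  [-4]
59. n0.tag = true  [true]
60. n0.hot = "ur"  ["ur"]
61. n0.lim = true  [true]

false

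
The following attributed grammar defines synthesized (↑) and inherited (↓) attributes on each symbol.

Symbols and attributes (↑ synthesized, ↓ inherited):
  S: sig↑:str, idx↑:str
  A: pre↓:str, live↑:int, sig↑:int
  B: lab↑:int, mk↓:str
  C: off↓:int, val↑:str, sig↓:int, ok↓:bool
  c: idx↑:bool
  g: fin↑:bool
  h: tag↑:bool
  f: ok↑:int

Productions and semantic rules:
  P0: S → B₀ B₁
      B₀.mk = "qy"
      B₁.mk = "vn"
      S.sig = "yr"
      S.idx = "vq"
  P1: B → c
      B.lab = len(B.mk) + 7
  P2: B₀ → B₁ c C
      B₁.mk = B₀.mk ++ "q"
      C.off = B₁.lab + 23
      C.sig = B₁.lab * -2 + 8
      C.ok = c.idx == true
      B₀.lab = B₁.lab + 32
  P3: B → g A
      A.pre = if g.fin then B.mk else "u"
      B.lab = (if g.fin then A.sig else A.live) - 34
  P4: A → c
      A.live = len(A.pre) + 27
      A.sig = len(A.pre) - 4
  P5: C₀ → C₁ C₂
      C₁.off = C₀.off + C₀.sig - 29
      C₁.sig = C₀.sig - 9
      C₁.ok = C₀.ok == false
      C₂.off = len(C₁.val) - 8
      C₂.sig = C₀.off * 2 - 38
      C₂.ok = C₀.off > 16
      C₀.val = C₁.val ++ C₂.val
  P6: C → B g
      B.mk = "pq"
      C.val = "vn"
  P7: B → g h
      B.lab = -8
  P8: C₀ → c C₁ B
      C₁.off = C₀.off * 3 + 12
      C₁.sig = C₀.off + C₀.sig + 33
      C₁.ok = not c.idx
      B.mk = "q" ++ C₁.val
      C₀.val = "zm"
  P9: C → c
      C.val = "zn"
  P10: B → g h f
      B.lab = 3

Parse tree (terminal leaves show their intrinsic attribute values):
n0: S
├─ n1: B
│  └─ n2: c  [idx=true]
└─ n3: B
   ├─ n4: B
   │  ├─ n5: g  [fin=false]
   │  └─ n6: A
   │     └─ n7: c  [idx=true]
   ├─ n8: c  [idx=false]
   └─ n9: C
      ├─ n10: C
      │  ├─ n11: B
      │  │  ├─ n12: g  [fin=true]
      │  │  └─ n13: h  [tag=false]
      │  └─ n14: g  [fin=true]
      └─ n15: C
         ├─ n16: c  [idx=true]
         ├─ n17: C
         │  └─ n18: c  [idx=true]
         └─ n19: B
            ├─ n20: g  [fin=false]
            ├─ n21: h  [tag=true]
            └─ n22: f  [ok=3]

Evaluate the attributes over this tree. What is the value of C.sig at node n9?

20

1. n1.mk = "qy"  ["qy"]
2. n2.idx = true  [terminal]
3. n1.lab = 9  [len(B.mk) + 7]
4. n3.mk = "vn"  ["vn"]
5. n4.mk = "vnq"  [B₀.mk ++ "q"]
6. n5.fin = false  [terminal]
7. n6.pre = "u"  [if g.fin then B.mk else "u"]
8. n7.idx = true  [terminal]
9. n6.live = 28  [len(A.pre) + 27]
10. n6.sig = -3  [len(A.pre) - 4]
11. n4.lab = -6  [(if g.fin then A.sig else A.live) - 34]
12. n8.idx = false  [terminal]
13. n9.off = 17  [B₁.lab + 23]
14. n9.sig = 20  [B₁.lab * -2 + 8]
15. n9.ok = false  [c.idx == true]
16. n10.off = 8  [C₀.off + C₀.sig - 29]
17. n10.sig = 11  [C₀.sig - 9]
18. n10.ok = true  [C₀.ok == false]
19. n11.mk = "pq"  ["pq"]
20. n12.fin = true  [terminal]
21. n13.tag = false  [terminal]
22. n11.lab = -8  [-8]
23. n14.fin = true  [terminal]
24. n10.val = "vn"  ["vn"]
25. n15.off = -6  [len(C₁.val) - 8]
26. n15.sig = -4  [C₀.off * 2 - 38]
27. n15.ok = true  [C₀.off > 16]
28. n16.idx = true  [terminal]
29. n17.off = -6  [C₀.off * 3 + 12]
30. n17.sig = 23  [C₀.off + C₀.sig + 33]
31. n17.ok = false  [not c.idx]
32. n18.idx = true  [terminal]
33. n17.val = "zn"  ["zn"]
34. n19.mk = "qzn"  ["q" ++ C₁.val]
35. n20.fin = false  [terminal]
36. n21.tag = true  [terminal]
37. n22.ok = 3  [terminal]
38. n19.lab = 3  [3]
39. n15.val = "zm"  ["zm"]
40. n9.val = "vnzm"  [C₁.val ++ C₂.val]
41. n3.lab = 26  [B₁.lab + 32]
42. n0.sig = "yr"  ["yr"]
43. n0.idx = "vq"  ["vq"]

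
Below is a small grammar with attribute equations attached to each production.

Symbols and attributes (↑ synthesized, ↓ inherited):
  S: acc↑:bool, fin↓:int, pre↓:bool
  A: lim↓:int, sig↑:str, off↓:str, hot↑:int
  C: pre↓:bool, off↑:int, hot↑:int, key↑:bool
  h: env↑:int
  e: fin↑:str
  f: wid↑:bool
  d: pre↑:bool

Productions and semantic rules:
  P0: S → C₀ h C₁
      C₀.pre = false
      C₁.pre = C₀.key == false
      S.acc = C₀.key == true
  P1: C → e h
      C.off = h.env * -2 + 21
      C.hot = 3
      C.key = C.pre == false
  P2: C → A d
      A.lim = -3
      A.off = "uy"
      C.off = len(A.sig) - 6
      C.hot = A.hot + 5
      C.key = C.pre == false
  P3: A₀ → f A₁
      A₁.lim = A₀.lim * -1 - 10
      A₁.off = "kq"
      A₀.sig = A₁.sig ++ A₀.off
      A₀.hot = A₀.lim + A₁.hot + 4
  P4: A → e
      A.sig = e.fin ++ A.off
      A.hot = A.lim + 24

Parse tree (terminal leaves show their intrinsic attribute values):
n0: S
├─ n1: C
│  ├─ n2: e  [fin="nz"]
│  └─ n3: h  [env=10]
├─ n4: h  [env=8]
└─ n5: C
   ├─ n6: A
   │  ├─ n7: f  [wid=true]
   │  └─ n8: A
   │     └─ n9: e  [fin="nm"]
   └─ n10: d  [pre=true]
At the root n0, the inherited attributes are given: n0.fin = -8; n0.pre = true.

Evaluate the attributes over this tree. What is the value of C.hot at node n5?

23

1. n0.fin = -8  [given at root]
2. n0.pre = true  [given at root]
3. n1.pre = false  [false]
4. n2.fin = "nz"  [terminal]
5. n3.env = 10  [terminal]
6. n1.off = 1  [h.env * -2 + 21]
7. n1.hot = 3  [3]
8. n1.key = true  [C.pre == false]
9. n4.env = 8  [terminal]
10. n5.pre = false  [C₀.key == false]
11. n6.lim = -3  [-3]
12. n6.off = "uy"  ["uy"]
13. n7.wid = true  [terminal]
14. n8.lim = -7  [A₀.lim * -1 - 10]
15. n8.off = "kq"  ["kq"]
16. n9.fin = "nm"  [terminal]
17. n8.sig = "nmkq"  [e.fin ++ A.off]
18. n8.hot = 17  [A.lim + 24]
19. n6.sig = "nmkquy"  [A₁.sig ++ A₀.off]
20. n6.hot = 18  [A₀.lim + A₁.hot + 4]
21. n10.pre = true  [terminal]
22. n5.off = 0  [len(A.sig) - 6]
23. n5.hot = 23  [A.hot + 5]
24. n5.key = true  [C.pre == false]
25. n0.acc = true  [C₀.key == true]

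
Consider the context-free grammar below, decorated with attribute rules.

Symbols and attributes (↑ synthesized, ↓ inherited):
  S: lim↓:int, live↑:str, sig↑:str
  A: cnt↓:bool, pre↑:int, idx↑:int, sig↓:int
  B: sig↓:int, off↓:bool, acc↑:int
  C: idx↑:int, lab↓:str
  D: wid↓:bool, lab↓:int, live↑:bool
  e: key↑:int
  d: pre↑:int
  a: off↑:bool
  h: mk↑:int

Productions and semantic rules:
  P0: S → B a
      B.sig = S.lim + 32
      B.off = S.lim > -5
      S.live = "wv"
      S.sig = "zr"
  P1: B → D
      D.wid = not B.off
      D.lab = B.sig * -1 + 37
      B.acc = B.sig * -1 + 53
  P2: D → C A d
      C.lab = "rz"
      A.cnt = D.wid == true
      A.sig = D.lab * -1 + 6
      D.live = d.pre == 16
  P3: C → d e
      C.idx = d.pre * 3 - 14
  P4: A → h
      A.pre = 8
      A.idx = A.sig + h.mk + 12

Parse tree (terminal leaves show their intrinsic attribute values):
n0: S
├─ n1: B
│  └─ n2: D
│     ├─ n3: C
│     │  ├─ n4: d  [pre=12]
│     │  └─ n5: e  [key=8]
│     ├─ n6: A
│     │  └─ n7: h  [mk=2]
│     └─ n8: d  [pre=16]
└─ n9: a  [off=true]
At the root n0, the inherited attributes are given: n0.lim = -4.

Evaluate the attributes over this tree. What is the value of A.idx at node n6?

1. n0.lim = -4  [given at root]
2. n1.sig = 28  [S.lim + 32]
3. n1.off = true  [S.lim > -5]
4. n2.wid = false  [not B.off]
5. n2.lab = 9  [B.sig * -1 + 37]
6. n3.lab = "rz"  ["rz"]
7. n4.pre = 12  [terminal]
8. n5.key = 8  [terminal]
9. n3.idx = 22  [d.pre * 3 - 14]
10. n6.cnt = false  [D.wid == true]
11. n6.sig = -3  [D.lab * -1 + 6]
12. n7.mk = 2  [terminal]
13. n6.pre = 8  [8]
14. n6.idx = 11  [A.sig + h.mk + 12]
15. n8.pre = 16  [terminal]
16. n2.live = true  [d.pre == 16]
17. n1.acc = 25  [B.sig * -1 + 53]
18. n9.off = true  [terminal]
19. n0.live = "wv"  ["wv"]
20. n0.sig = "zr"  ["zr"]

11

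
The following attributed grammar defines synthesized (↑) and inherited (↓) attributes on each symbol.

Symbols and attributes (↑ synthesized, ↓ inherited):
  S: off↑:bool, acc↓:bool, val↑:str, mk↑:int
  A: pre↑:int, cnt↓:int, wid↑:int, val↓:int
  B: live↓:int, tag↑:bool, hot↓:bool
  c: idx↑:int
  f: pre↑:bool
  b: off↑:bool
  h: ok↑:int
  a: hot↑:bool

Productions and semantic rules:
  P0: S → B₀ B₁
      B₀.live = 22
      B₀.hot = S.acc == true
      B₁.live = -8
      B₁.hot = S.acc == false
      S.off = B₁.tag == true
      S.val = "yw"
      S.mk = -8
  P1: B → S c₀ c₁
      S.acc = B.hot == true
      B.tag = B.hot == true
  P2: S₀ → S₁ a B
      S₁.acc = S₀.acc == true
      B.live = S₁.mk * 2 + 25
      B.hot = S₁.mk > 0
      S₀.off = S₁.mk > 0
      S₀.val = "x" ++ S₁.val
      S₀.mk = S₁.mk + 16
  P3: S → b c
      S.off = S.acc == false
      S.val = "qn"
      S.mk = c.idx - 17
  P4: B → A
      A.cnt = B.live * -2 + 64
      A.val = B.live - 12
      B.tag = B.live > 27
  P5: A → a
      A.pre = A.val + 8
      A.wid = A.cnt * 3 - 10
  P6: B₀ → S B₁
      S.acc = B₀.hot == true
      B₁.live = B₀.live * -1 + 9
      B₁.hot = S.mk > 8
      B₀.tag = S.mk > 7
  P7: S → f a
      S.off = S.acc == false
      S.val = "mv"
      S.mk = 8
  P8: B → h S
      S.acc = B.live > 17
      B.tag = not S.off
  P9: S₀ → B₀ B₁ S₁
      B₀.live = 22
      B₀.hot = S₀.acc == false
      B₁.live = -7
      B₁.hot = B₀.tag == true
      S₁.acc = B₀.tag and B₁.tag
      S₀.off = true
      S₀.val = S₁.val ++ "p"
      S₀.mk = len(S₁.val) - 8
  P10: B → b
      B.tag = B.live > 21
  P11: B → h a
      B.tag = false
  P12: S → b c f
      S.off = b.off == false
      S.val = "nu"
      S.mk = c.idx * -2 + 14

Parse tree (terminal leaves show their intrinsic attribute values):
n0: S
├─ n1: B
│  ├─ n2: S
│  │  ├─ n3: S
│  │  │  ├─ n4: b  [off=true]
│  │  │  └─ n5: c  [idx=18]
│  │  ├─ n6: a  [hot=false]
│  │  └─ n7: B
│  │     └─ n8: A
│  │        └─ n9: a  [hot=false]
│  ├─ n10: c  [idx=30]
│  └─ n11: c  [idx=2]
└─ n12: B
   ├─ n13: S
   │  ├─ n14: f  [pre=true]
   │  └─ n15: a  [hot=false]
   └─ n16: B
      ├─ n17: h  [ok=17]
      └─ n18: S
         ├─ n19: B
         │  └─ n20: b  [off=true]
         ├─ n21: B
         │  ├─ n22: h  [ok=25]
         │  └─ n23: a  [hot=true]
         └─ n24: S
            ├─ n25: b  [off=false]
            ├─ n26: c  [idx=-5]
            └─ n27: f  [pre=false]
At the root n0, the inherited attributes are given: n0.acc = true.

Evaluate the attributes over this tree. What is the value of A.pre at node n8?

23

1. n0.acc = true  [given at root]
2. n1.live = 22  [22]
3. n1.hot = true  [S.acc == true]
4. n2.acc = true  [B.hot == true]
5. n3.acc = true  [S₀.acc == true]
6. n4.off = true  [terminal]
7. n5.idx = 18  [terminal]
8. n3.off = false  [S.acc == false]
9. n3.val = "qn"  ["qn"]
10. n3.mk = 1  [c.idx - 17]
11. n6.hot = false  [terminal]
12. n7.live = 27  [S₁.mk * 2 + 25]
13. n7.hot = true  [S₁.mk > 0]
14. n8.cnt = 10  [B.live * -2 + 64]
15. n8.val = 15  [B.live - 12]
16. n9.hot = false  [terminal]
17. n8.pre = 23  [A.val + 8]
18. n8.wid = 20  [A.cnt * 3 - 10]
19. n7.tag = false  [B.live > 27]
20. n2.off = true  [S₁.mk > 0]
21. n2.val = "xqn"  ["x" ++ S₁.val]
22. n2.mk = 17  [S₁.mk + 16]
23. n10.idx = 30  [terminal]
24. n11.idx = 2  [terminal]
25. n1.tag = true  [B.hot == true]
26. n12.live = -8  [-8]
27. n12.hot = false  [S.acc == false]
28. n13.acc = false  [B₀.hot == true]
29. n14.pre = true  [terminal]
30. n15.hot = false  [terminal]
31. n13.off = true  [S.acc == false]
32. n13.val = "mv"  ["mv"]
33. n13.mk = 8  [8]
34. n16.live = 17  [B₀.live * -1 + 9]
35. n16.hot = false  [S.mk > 8]
36. n17.ok = 17  [terminal]
37. n18.acc = false  [B.live > 17]
38. n19.live = 22  [22]
39. n19.hot = true  [S₀.acc == false]
40. n20.off = true  [terminal]
41. n19.tag = true  [B.live > 21]
42. n21.live = -7  [-7]
43. n21.hot = true  [B₀.tag == true]
44. n22.ok = 25  [terminal]
45. n23.hot = true  [terminal]
46. n21.tag = false  [false]
47. n24.acc = false  [B₀.tag and B₁.tag]
48. n25.off = false  [terminal]
49. n26.idx = -5  [terminal]
50. n27.pre = false  [terminal]
51. n24.off = true  [b.off == false]
52. n24.val = "nu"  ["nu"]
53. n24.mk = 24  [c.idx * -2 + 14]
54. n18.off = true  [true]
55. n18.val = "nup"  [S₁.val ++ "p"]
56. n18.mk = -6  [len(S₁.val) - 8]
57. n16.tag = false  [not S.off]
58. n12.tag = true  [S.mk > 7]
59. n0.off = true  [B₁.tag == true]
60. n0.val = "yw"  ["yw"]
61. n0.mk = -8  [-8]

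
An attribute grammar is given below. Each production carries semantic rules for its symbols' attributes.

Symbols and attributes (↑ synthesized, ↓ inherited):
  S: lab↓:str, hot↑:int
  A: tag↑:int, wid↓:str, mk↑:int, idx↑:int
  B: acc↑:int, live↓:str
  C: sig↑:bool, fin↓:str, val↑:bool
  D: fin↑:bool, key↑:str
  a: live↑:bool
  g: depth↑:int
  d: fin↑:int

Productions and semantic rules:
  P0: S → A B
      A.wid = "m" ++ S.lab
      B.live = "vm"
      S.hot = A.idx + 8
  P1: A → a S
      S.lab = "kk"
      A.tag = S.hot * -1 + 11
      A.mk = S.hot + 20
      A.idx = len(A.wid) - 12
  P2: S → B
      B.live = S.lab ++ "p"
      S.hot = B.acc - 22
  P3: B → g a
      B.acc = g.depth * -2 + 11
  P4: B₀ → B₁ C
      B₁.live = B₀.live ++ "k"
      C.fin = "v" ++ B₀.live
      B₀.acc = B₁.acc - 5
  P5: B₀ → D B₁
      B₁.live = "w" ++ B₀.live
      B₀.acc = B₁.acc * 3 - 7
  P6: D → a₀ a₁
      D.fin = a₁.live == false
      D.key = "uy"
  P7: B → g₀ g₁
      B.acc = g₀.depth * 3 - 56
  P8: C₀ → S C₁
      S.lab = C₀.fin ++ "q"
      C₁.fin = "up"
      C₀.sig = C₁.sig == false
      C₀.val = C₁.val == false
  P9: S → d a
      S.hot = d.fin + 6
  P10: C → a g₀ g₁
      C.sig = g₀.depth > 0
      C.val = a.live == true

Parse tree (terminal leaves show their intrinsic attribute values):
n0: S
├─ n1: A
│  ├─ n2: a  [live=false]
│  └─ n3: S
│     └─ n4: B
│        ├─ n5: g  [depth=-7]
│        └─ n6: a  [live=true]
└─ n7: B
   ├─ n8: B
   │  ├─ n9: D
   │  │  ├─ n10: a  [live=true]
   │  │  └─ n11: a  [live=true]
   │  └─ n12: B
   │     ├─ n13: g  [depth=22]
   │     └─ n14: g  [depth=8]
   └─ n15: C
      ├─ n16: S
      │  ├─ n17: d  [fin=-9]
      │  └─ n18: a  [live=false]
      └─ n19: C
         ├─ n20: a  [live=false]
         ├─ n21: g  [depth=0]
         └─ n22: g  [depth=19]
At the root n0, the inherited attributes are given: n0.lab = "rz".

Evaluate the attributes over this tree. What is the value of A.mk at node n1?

1. n0.lab = "rz"  [given at root]
2. n1.wid = "mrz"  ["m" ++ S.lab]
3. n2.live = false  [terminal]
4. n3.lab = "kk"  ["kk"]
5. n4.live = "kkp"  [S.lab ++ "p"]
6. n5.depth = -7  [terminal]
7. n6.live = true  [terminal]
8. n4.acc = 25  [g.depth * -2 + 11]
9. n3.hot = 3  [B.acc - 22]
10. n1.tag = 8  [S.hot * -1 + 11]
11. n1.mk = 23  [S.hot + 20]
12. n1.idx = -9  [len(A.wid) - 12]
13. n7.live = "vm"  ["vm"]
14. n8.live = "vmk"  [B₀.live ++ "k"]
15. n10.live = true  [terminal]
16. n11.live = true  [terminal]
17. n9.fin = false  [a₁.live == false]
18. n9.key = "uy"  ["uy"]
19. n12.live = "wvmk"  ["w" ++ B₀.live]
20. n13.depth = 22  [terminal]
21. n14.depth = 8  [terminal]
22. n12.acc = 10  [g₀.depth * 3 - 56]
23. n8.acc = 23  [B₁.acc * 3 - 7]
24. n15.fin = "vvm"  ["v" ++ B₀.live]
25. n16.lab = "vvmq"  [C₀.fin ++ "q"]
26. n17.fin = -9  [terminal]
27. n18.live = false  [terminal]
28. n16.hot = -3  [d.fin + 6]
29. n19.fin = "up"  ["up"]
30. n20.live = false  [terminal]
31. n21.depth = 0  [terminal]
32. n22.depth = 19  [terminal]
33. n19.sig = false  [g₀.depth > 0]
34. n19.val = false  [a.live == true]
35. n15.sig = true  [C₁.sig == false]
36. n15.val = true  [C₁.val == false]
37. n7.acc = 18  [B₁.acc - 5]
38. n0.hot = -1  [A.idx + 8]

23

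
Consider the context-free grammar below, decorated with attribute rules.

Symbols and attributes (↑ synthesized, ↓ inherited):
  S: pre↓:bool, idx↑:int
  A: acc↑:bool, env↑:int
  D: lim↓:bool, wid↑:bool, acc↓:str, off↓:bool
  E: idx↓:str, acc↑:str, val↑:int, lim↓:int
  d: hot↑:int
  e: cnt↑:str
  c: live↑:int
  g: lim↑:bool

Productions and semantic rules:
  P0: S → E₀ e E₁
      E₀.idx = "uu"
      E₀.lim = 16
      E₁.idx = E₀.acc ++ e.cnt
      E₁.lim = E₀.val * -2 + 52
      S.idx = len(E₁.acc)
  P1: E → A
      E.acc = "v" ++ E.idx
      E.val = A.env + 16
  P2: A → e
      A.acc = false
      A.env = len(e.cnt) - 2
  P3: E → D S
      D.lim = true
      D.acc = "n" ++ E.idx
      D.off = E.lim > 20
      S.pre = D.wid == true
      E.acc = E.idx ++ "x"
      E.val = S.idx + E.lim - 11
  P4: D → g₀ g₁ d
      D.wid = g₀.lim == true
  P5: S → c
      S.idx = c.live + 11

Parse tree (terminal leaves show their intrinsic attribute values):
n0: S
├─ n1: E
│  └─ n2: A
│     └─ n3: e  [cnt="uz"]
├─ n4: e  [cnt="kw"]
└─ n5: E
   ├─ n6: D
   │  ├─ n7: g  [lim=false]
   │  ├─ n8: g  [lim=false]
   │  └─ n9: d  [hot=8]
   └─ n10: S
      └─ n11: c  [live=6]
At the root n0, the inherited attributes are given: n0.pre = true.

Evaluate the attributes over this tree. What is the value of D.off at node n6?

false

1. n0.pre = true  [given at root]
2. n1.idx = "uu"  ["uu"]
3. n1.lim = 16  [16]
4. n3.cnt = "uz"  [terminal]
5. n2.acc = false  [false]
6. n2.env = 0  [len(e.cnt) - 2]
7. n1.acc = "vuu"  ["v" ++ E.idx]
8. n1.val = 16  [A.env + 16]
9. n4.cnt = "kw"  [terminal]
10. n5.idx = "vuukw"  [E₀.acc ++ e.cnt]
11. n5.lim = 20  [E₀.val * -2 + 52]
12. n6.lim = true  [true]
13. n6.acc = "nvuukw"  ["n" ++ E.idx]
14. n6.off = false  [E.lim > 20]
15. n7.lim = false  [terminal]
16. n8.lim = false  [terminal]
17. n9.hot = 8  [terminal]
18. n6.wid = false  [g₀.lim == true]
19. n10.pre = false  [D.wid == true]
20. n11.live = 6  [terminal]
21. n10.idx = 17  [c.live + 11]
22. n5.acc = "vuukwx"  [E.idx ++ "x"]
23. n5.val = 26  [S.idx + E.lim - 11]
24. n0.idx = 6  [len(E₁.acc)]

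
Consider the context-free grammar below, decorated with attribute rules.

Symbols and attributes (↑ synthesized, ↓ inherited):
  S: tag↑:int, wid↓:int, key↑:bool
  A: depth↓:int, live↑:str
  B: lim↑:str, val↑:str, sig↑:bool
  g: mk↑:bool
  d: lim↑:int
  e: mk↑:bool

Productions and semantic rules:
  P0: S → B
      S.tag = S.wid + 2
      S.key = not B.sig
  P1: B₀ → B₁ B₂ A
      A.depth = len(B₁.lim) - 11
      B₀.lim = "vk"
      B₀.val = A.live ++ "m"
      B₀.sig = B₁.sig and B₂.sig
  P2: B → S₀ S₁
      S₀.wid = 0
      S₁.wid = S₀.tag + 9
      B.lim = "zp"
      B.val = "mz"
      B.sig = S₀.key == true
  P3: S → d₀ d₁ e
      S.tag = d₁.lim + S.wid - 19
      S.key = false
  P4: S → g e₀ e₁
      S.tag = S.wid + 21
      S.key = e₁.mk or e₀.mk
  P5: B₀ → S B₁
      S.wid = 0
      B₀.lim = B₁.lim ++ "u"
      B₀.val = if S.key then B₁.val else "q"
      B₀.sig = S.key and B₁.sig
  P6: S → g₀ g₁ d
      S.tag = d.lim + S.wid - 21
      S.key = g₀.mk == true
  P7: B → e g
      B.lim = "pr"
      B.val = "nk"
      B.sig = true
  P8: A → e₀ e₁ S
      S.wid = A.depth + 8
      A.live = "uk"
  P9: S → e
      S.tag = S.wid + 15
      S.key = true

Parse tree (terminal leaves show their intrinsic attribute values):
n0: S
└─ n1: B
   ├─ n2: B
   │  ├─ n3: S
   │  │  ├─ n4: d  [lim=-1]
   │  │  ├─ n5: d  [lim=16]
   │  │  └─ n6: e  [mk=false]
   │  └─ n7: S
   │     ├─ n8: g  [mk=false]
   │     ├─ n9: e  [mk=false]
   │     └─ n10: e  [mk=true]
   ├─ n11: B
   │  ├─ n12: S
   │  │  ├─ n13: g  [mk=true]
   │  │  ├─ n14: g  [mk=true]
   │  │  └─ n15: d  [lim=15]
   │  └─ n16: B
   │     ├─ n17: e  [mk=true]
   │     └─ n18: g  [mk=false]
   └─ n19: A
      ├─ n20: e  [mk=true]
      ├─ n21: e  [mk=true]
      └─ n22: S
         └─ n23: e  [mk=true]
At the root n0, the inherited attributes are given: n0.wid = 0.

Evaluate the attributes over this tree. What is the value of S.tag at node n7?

27

1. n0.wid = 0  [given at root]
2. n3.wid = 0  [0]
3. n4.lim = -1  [terminal]
4. n5.lim = 16  [terminal]
5. n6.mk = false  [terminal]
6. n3.tag = -3  [d₁.lim + S.wid - 19]
7. n3.key = false  [false]
8. n7.wid = 6  [S₀.tag + 9]
9. n8.mk = false  [terminal]
10. n9.mk = false  [terminal]
11. n10.mk = true  [terminal]
12. n7.tag = 27  [S.wid + 21]
13. n7.key = true  [e₁.mk or e₀.mk]
14. n2.lim = "zp"  ["zp"]
15. n2.val = "mz"  ["mz"]
16. n2.sig = false  [S₀.key == true]
17. n12.wid = 0  [0]
18. n13.mk = true  [terminal]
19. n14.mk = true  [terminal]
20. n15.lim = 15  [terminal]
21. n12.tag = -6  [d.lim + S.wid - 21]
22. n12.key = true  [g₀.mk == true]
23. n17.mk = true  [terminal]
24. n18.mk = false  [terminal]
25. n16.lim = "pr"  ["pr"]
26. n16.val = "nk"  ["nk"]
27. n16.sig = true  [true]
28. n11.lim = "pru"  [B₁.lim ++ "u"]
29. n11.val = "nk"  [if S.key then B₁.val else "q"]
30. n11.sig = true  [S.key and B₁.sig]
31. n19.depth = -9  [len(B₁.lim) - 11]
32. n20.mk = true  [terminal]
33. n21.mk = true  [terminal]
34. n22.wid = -1  [A.depth + 8]
35. n23.mk = true  [terminal]
36. n22.tag = 14  [S.wid + 15]
37. n22.key = true  [true]
38. n19.live = "uk"  ["uk"]
39. n1.lim = "vk"  ["vk"]
40. n1.val = "ukm"  [A.live ++ "m"]
41. n1.sig = false  [B₁.sig and B₂.sig]
42. n0.tag = 2  [S.wid + 2]
43. n0.key = true  [not B.sig]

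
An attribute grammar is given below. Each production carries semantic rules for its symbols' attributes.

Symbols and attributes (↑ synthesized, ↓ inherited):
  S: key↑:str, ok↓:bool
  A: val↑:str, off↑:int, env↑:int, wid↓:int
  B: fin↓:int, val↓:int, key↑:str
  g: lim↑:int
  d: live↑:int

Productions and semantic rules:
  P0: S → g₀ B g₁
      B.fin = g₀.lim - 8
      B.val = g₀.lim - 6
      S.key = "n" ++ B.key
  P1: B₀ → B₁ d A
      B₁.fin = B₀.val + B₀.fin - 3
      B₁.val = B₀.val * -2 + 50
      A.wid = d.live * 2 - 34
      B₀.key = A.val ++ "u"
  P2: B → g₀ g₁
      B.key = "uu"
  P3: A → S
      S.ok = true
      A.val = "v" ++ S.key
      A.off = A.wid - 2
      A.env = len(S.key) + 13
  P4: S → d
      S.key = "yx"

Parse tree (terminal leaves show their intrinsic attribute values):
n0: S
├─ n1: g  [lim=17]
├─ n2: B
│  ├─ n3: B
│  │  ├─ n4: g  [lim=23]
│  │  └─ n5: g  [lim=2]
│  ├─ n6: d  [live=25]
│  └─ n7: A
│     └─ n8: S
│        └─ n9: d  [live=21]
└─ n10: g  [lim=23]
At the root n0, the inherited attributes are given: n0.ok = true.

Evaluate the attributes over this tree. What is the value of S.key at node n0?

1. n0.ok = true  [given at root]
2. n1.lim = 17  [terminal]
3. n2.fin = 9  [g₀.lim - 8]
4. n2.val = 11  [g₀.lim - 6]
5. n3.fin = 17  [B₀.val + B₀.fin - 3]
6. n3.val = 28  [B₀.val * -2 + 50]
7. n4.lim = 23  [terminal]
8. n5.lim = 2  [terminal]
9. n3.key = "uu"  ["uu"]
10. n6.live = 25  [terminal]
11. n7.wid = 16  [d.live * 2 - 34]
12. n8.ok = true  [true]
13. n9.live = 21  [terminal]
14. n8.key = "yx"  ["yx"]
15. n7.val = "vyx"  ["v" ++ S.key]
16. n7.off = 14  [A.wid - 2]
17. n7.env = 15  [len(S.key) + 13]
18. n2.key = "vyxu"  [A.val ++ "u"]
19. n10.lim = 23  [terminal]
20. n0.key = "nvyxu"  ["n" ++ B.key]

"nvyxu"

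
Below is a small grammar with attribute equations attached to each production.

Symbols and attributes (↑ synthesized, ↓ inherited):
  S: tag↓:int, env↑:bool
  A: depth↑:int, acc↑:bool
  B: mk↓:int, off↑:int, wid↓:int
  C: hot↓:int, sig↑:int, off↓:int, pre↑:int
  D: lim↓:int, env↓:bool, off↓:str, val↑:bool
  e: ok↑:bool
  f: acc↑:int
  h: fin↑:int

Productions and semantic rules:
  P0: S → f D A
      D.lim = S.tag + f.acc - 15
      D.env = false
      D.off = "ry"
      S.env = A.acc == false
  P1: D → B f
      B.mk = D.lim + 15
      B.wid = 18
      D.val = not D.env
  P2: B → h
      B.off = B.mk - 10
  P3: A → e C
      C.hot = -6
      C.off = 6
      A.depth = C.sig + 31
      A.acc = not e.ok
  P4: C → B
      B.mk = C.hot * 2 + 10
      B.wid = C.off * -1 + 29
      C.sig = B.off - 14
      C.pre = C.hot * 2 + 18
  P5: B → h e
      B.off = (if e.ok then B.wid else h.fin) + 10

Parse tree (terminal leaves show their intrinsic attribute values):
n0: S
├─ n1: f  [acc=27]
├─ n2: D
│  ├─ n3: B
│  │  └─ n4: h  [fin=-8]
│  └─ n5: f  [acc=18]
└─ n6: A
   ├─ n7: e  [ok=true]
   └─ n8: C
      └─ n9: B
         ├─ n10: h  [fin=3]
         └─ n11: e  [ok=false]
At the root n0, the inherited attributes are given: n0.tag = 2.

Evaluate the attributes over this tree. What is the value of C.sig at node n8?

-1

1. n0.tag = 2  [given at root]
2. n1.acc = 27  [terminal]
3. n2.lim = 14  [S.tag + f.acc - 15]
4. n2.env = false  [false]
5. n2.off = "ry"  ["ry"]
6. n3.mk = 29  [D.lim + 15]
7. n3.wid = 18  [18]
8. n4.fin = -8  [terminal]
9. n3.off = 19  [B.mk - 10]
10. n5.acc = 18  [terminal]
11. n2.val = true  [not D.env]
12. n7.ok = true  [terminal]
13. n8.hot = -6  [-6]
14. n8.off = 6  [6]
15. n9.mk = -2  [C.hot * 2 + 10]
16. n9.wid = 23  [C.off * -1 + 29]
17. n10.fin = 3  [terminal]
18. n11.ok = false  [terminal]
19. n9.off = 13  [(if e.ok then B.wid else h.fin) + 10]
20. n8.sig = -1  [B.off - 14]
21. n8.pre = 6  [C.hot * 2 + 18]
22. n6.depth = 30  [C.sig + 31]
23. n6.acc = false  [not e.ok]
24. n0.env = true  [A.acc == false]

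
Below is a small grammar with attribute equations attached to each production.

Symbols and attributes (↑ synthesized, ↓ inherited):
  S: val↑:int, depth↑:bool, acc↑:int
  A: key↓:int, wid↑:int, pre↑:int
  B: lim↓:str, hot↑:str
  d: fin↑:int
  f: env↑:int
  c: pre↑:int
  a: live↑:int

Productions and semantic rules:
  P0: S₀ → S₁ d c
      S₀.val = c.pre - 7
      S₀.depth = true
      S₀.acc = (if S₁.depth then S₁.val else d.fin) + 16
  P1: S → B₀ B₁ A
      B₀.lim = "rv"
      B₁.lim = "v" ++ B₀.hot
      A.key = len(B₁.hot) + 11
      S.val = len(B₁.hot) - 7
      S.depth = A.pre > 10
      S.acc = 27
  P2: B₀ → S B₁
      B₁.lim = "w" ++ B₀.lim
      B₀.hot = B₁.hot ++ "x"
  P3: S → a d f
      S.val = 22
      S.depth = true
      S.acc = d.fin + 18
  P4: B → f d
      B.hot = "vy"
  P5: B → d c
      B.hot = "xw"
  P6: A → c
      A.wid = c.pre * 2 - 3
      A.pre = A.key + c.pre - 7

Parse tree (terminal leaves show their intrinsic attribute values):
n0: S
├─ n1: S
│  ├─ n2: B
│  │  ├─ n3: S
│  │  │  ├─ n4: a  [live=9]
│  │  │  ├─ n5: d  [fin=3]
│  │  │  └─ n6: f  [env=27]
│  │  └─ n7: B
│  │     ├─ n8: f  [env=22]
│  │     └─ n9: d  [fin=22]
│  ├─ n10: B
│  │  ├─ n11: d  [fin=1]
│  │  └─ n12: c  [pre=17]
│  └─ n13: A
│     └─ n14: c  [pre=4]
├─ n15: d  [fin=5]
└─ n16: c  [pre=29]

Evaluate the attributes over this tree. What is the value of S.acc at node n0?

1. n2.lim = "rv"  ["rv"]
2. n4.live = 9  [terminal]
3. n5.fin = 3  [terminal]
4. n6.env = 27  [terminal]
5. n3.val = 22  [22]
6. n3.depth = true  [true]
7. n3.acc = 21  [d.fin + 18]
8. n7.lim = "wrv"  ["w" ++ B₀.lim]
9. n8.env = 22  [terminal]
10. n9.fin = 22  [terminal]
11. n7.hot = "vy"  ["vy"]
12. n2.hot = "vyx"  [B₁.hot ++ "x"]
13. n10.lim = "vvyx"  ["v" ++ B₀.hot]
14. n11.fin = 1  [terminal]
15. n12.pre = 17  [terminal]
16. n10.hot = "xw"  ["xw"]
17. n13.key = 13  [len(B₁.hot) + 11]
18. n14.pre = 4  [terminal]
19. n13.wid = 5  [c.pre * 2 - 3]
20. n13.pre = 10  [A.key + c.pre - 7]
21. n1.val = -5  [len(B₁.hot) - 7]
22. n1.depth = false  [A.pre > 10]
23. n1.acc = 27  [27]
24. n15.fin = 5  [terminal]
25. n16.pre = 29  [terminal]
26. n0.val = 22  [c.pre - 7]
27. n0.depth = true  [true]
28. n0.acc = 21  [(if S₁.depth then S₁.val else d.fin) + 16]

21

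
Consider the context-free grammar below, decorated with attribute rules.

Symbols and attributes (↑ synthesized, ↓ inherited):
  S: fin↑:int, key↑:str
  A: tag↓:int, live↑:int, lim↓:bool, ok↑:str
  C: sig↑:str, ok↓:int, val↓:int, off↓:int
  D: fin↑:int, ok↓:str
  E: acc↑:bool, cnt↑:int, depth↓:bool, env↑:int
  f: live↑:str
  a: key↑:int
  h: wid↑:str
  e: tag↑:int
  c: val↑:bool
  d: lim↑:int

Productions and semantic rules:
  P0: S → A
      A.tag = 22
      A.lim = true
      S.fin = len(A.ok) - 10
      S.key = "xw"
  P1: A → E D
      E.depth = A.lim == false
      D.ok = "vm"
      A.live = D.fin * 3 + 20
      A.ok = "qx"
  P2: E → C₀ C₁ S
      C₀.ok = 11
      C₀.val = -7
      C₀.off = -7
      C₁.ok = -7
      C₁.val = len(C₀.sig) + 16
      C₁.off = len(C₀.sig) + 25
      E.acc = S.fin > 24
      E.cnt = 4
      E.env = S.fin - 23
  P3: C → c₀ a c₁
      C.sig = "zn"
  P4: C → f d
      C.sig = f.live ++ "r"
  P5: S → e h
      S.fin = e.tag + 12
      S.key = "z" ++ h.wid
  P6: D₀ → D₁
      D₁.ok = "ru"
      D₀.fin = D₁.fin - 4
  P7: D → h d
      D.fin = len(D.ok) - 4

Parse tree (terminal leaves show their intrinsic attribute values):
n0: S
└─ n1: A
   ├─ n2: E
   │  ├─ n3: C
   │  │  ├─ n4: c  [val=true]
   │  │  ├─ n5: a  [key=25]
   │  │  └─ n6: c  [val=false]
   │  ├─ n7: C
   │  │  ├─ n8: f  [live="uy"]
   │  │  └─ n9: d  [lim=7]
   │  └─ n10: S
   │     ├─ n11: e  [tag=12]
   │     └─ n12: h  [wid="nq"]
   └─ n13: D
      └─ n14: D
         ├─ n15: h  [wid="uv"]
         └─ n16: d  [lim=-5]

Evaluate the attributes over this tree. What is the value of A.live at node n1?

2

1. n1.tag = 22  [22]
2. n1.lim = true  [true]
3. n2.depth = false  [A.lim == false]
4. n3.ok = 11  [11]
5. n3.val = -7  [-7]
6. n3.off = -7  [-7]
7. n4.val = true  [terminal]
8. n5.key = 25  [terminal]
9. n6.val = false  [terminal]
10. n3.sig = "zn"  ["zn"]
11. n7.ok = -7  [-7]
12. n7.val = 18  [len(C₀.sig) + 16]
13. n7.off = 27  [len(C₀.sig) + 25]
14. n8.live = "uy"  [terminal]
15. n9.lim = 7  [terminal]
16. n7.sig = "uyr"  [f.live ++ "r"]
17. n11.tag = 12  [terminal]
18. n12.wid = "nq"  [terminal]
19. n10.fin = 24  [e.tag + 12]
20. n10.key = "znq"  ["z" ++ h.wid]
21. n2.acc = false  [S.fin > 24]
22. n2.cnt = 4  [4]
23. n2.env = 1  [S.fin - 23]
24. n13.ok = "vm"  ["vm"]
25. n14.ok = "ru"  ["ru"]
26. n15.wid = "uv"  [terminal]
27. n16.lim = -5  [terminal]
28. n14.fin = -2  [len(D.ok) - 4]
29. n13.fin = -6  [D₁.fin - 4]
30. n1.live = 2  [D.fin * 3 + 20]
31. n1.ok = "qx"  ["qx"]
32. n0.fin = -8  [len(A.ok) - 10]
33. n0.key = "xw"  ["xw"]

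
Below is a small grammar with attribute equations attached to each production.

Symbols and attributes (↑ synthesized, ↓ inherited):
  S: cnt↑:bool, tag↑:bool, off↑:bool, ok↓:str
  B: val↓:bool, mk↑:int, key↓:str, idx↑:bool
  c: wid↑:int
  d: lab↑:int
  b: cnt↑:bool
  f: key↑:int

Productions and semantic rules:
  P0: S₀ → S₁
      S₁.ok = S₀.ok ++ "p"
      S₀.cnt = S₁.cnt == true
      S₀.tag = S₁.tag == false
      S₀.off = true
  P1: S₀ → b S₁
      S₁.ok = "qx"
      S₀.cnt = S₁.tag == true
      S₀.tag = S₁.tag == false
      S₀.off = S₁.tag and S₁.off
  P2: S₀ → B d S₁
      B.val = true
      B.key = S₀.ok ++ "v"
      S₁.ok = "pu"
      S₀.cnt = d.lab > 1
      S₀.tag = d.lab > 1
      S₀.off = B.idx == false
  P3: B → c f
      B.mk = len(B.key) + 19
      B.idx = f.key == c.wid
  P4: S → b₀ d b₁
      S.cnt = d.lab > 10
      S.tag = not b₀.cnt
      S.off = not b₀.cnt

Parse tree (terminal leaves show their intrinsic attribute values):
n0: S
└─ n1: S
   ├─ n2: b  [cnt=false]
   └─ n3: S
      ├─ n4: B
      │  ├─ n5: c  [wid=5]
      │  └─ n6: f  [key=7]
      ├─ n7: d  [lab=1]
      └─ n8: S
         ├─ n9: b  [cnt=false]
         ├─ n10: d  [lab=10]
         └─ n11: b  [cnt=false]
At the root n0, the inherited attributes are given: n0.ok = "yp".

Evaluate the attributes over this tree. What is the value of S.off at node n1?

false

1. n0.ok = "yp"  [given at root]
2. n1.ok = "ypp"  [S₀.ok ++ "p"]
3. n2.cnt = false  [terminal]
4. n3.ok = "qx"  ["qx"]
5. n4.val = true  [true]
6. n4.key = "qxv"  [S₀.ok ++ "v"]
7. n5.wid = 5  [terminal]
8. n6.key = 7  [terminal]
9. n4.mk = 22  [len(B.key) + 19]
10. n4.idx = false  [f.key == c.wid]
11. n7.lab = 1  [terminal]
12. n8.ok = "pu"  ["pu"]
13. n9.cnt = false  [terminal]
14. n10.lab = 10  [terminal]
15. n11.cnt = false  [terminal]
16. n8.cnt = false  [d.lab > 10]
17. n8.tag = true  [not b₀.cnt]
18. n8.off = true  [not b₀.cnt]
19. n3.cnt = false  [d.lab > 1]
20. n3.tag = false  [d.lab > 1]
21. n3.off = true  [B.idx == false]
22. n1.cnt = false  [S₁.tag == true]
23. n1.tag = true  [S₁.tag == false]
24. n1.off = false  [S₁.tag and S₁.off]
25. n0.cnt = false  [S₁.cnt == true]
26. n0.tag = false  [S₁.tag == false]
27. n0.off = true  [true]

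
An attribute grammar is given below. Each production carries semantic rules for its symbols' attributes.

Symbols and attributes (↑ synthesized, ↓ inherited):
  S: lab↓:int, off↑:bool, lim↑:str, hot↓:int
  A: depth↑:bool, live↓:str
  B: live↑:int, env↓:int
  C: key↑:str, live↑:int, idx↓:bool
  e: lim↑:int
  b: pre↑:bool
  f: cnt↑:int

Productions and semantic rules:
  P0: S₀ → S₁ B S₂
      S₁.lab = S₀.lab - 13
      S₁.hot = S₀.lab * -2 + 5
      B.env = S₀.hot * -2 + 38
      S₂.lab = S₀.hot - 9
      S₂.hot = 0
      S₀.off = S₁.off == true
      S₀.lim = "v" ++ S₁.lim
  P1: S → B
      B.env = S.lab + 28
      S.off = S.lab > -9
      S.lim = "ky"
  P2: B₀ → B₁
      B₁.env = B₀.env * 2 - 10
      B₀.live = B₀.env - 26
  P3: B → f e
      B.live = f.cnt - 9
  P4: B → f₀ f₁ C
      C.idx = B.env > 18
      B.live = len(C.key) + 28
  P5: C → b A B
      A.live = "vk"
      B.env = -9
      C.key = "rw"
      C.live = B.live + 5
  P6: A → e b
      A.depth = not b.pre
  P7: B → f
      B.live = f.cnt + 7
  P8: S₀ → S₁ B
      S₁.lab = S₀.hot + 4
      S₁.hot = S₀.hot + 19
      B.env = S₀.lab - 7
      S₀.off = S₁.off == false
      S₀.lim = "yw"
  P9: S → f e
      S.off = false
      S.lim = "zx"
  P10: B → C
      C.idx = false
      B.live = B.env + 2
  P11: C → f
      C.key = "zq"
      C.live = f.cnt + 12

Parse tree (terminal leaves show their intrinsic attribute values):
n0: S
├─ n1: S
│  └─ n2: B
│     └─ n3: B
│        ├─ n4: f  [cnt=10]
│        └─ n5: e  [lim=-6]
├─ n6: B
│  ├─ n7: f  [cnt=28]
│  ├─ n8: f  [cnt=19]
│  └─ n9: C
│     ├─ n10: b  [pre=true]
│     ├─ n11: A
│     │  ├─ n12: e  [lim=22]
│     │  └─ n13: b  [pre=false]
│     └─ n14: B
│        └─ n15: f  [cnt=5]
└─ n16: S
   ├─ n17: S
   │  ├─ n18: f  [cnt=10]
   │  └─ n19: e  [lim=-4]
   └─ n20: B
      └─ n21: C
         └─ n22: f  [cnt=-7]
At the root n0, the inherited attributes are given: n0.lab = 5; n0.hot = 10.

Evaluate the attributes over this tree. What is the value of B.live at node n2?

1. n0.lab = 5  [given at root]
2. n0.hot = 10  [given at root]
3. n1.lab = -8  [S₀.lab - 13]
4. n1.hot = -5  [S₀.lab * -2 + 5]
5. n2.env = 20  [S.lab + 28]
6. n3.env = 30  [B₀.env * 2 - 10]
7. n4.cnt = 10  [terminal]
8. n5.lim = -6  [terminal]
9. n3.live = 1  [f.cnt - 9]
10. n2.live = -6  [B₀.env - 26]
11. n1.off = true  [S.lab > -9]
12. n1.lim = "ky"  ["ky"]
13. n6.env = 18  [S₀.hot * -2 + 38]
14. n7.cnt = 28  [terminal]
15. n8.cnt = 19  [terminal]
16. n9.idx = false  [B.env > 18]
17. n10.pre = true  [terminal]
18. n11.live = "vk"  ["vk"]
19. n12.lim = 22  [terminal]
20. n13.pre = false  [terminal]
21. n11.depth = true  [not b.pre]
22. n14.env = -9  [-9]
23. n15.cnt = 5  [terminal]
24. n14.live = 12  [f.cnt + 7]
25. n9.key = "rw"  ["rw"]
26. n9.live = 17  [B.live + 5]
27. n6.live = 30  [len(C.key) + 28]
28. n16.lab = 1  [S₀.hot - 9]
29. n16.hot = 0  [0]
30. n17.lab = 4  [S₀.hot + 4]
31. n17.hot = 19  [S₀.hot + 19]
32. n18.cnt = 10  [terminal]
33. n19.lim = -4  [terminal]
34. n17.off = false  [false]
35. n17.lim = "zx"  ["zx"]
36. n20.env = -6  [S₀.lab - 7]
37. n21.idx = false  [false]
38. n22.cnt = -7  [terminal]
39. n21.key = "zq"  ["zq"]
40. n21.live = 5  [f.cnt + 12]
41. n20.live = -4  [B.env + 2]
42. n16.off = true  [S₁.off == false]
43. n16.lim = "yw"  ["yw"]
44. n0.off = true  [S₁.off == true]
45. n0.lim = "vky"  ["v" ++ S₁.lim]

-6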